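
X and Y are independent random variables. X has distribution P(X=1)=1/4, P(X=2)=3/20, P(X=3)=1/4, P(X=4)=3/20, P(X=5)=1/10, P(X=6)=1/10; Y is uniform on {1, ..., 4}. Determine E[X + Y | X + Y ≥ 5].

59/9

P(X + Y ≥ 5) = 27/40.
Summing (X+Y)·P(x,y) over outcomes with X + Y ≥ 5 gives 177/40.
E[X + Y | X + Y ≥ 5] = (177/40) / (27/40) = 59/9.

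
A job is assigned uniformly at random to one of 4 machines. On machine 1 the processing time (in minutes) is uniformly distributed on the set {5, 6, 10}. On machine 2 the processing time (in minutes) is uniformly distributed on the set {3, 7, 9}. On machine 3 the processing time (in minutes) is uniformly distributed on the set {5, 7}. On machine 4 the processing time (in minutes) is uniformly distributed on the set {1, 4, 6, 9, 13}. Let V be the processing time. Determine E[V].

E[V | machine 1] = (5+6+10)/3 = 7.
E[V | machine 2] = (3+7+9)/3 = 19/3.
E[V | machine 3] = (5+7)/2 = 6.
E[V | machine 4] = (1+4+6+9+13)/5 = 33/5.
E[V] = (1/4)·(7) + (1/4)·(19/3) + (1/4)·(6) + (1/4)·(33/5) = 389/60.

389/60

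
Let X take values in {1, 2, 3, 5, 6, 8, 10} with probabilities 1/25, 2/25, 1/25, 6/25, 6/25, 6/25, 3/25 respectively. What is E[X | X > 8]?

10

P(X > 8) = 3/25.
Σ over the event: 10·3/25 = 6/5.
E[X | X > 8] = (6/5) / (3/25) = 10.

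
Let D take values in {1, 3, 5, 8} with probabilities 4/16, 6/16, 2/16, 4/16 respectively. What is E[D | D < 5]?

11/5

P(D < 5) = 5/8.
Σ over the event: 1·1/4 + 3·3/8 = 11/8.
E[D | D < 5] = (11/8) / (5/8) = 11/5.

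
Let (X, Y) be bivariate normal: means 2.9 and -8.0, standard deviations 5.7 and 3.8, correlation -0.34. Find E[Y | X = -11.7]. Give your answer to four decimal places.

The regression of Y on X has slope ρ·σ_Y/σ_X and passes through (μ_X, μ_Y).
E[Y | X=-11.7] = -8.0 + (-0.34)·(3.8/5.7)·(-11.7 − (2.9)) = -8.0 + (-0.226667)·(-14.6) = -4.6907.

-4.6907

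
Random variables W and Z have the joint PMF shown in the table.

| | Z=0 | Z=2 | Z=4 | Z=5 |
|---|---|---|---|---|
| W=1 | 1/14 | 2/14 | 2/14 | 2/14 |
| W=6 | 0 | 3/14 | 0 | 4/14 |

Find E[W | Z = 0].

P(Z = 0) = 1/14.
Σ W·P over the event = 1·(1/14) = 1/14.
E[W | Z = 0] = (1/14) / (1/14) = 1.

1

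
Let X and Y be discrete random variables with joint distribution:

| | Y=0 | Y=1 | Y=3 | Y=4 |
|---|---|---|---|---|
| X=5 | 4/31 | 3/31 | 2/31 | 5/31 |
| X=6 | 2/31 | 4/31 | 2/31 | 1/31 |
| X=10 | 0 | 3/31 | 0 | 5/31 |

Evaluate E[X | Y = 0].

P(Y = 0) = 6/31.
Σ X·P over the event = 5·(4/31) + 6·(2/31) = 32/31.
E[X | Y = 0] = (32/31) / (6/31) = 16/3.

16/3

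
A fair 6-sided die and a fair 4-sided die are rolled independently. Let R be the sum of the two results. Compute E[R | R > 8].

28/3

P(R > 8) = 1/8.
Σ over the event: 9·1/12 + 10·1/24 = 7/6.
E[R | R > 8] = (7/6) / (1/8) = 28/3.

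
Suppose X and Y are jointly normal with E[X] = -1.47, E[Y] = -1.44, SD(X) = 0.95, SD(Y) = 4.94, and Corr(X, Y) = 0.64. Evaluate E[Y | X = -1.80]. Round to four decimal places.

The regression of Y on X has slope ρ·σ_Y/σ_X and passes through (μ_X, μ_Y).
E[Y | X=-1.80] = -1.44 + (0.64)·(4.94/0.95)·(-1.80 − (-1.47)) = -1.44 + (3.328)·(-0.33) = -2.5382.

-2.5382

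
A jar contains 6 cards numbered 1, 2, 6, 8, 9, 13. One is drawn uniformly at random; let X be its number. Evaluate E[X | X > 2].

9

P(X > 2) = 2/3.
Σ over the event: 6·1/6 + 8·1/6 + 9·1/6 + 13·1/6 = 6.
E[X | X > 2] = (6) / (2/3) = 9.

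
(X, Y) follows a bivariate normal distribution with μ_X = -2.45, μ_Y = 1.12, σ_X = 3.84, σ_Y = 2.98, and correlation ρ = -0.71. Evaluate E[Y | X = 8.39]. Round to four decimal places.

-4.8527

The regression of Y on X has slope ρ·σ_Y/σ_X and passes through (μ_X, μ_Y).
E[Y | X=8.39] = 1.12 + (-0.71)·(2.98/3.84)·(8.39 − (-2.45)) = 1.12 + (-0.55099)·(10.84) = -4.8527.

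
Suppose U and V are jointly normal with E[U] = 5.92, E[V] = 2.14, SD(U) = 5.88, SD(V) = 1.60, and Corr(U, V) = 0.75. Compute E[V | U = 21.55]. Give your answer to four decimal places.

5.3298

The regression of V on U has slope ρ·σ_V/σ_U and passes through (μ_U, μ_V).
E[V | U=21.55] = 2.14 + (0.75)·(1.60/5.88)·(21.55 − (5.92)) = 2.14 + (0.20408)·(15.63) = 5.3298.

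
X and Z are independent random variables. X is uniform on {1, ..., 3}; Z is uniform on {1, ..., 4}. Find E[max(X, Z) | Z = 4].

Outcomes with Z = 4: (1,4), (2,4), (3,4), each with probability 1/12.
E[max(X, Z) | Z = 4] = (4 + 4 + 4) / 3 = 4.

4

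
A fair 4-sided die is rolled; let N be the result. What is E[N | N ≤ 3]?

2

Given N ≤ 3, N is equally likely to be any of {1, 2, 3}.
E[N | N ≤ 3] = (1 + 2 + 3) / 3 = 2.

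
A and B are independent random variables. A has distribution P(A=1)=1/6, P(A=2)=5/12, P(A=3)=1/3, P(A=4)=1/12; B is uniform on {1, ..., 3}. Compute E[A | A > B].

23/8

P(A > B) = 4/9.
Summing A·P(x,y) over outcomes with A > B gives 23/18.
E[A | A > B] = (23/18) / (4/9) = 23/8.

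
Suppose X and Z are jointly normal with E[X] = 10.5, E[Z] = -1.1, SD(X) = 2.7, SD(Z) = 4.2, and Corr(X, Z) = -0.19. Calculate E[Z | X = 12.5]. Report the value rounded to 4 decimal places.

The regression of Z on X has slope ρ·σ_Z/σ_X and passes through (μ_X, μ_Z).
E[Z | X=12.5] = -1.1 + (-0.19)·(4.2/2.7)·(12.5 − (10.5)) = -1.1 + (-0.29556)·(2) = -1.6911.

-1.6911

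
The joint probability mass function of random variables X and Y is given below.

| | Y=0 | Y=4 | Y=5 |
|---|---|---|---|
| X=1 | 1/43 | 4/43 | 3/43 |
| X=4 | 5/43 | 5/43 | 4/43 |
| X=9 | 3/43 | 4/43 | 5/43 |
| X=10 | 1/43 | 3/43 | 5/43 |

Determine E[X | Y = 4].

45/8

P(Y = 4) = 16/43.
Σ X·P over the event = 1·(4/43) + 4·(5/43) + 9·(4/43) + 10·(3/43) = 90/43.
E[X | Y = 4] = (90/43) / (16/43) = 45/8.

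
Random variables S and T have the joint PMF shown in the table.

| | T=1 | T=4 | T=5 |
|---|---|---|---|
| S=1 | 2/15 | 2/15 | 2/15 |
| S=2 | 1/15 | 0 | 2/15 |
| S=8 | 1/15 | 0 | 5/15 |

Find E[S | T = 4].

1

P(T = 4) = 2/15.
Σ S·P over the event = 1·(2/15) = 2/15.
E[S | T = 4] = (2/15) / (2/15) = 1.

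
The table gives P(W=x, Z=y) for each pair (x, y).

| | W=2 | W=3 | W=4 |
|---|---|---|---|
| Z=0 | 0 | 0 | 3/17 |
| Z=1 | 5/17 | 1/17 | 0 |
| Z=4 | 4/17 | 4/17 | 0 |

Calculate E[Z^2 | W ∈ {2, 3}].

P(W ∈ {2, 3}) = 14/17.
Summing Z^2·P(W=x,Z=y) over the conditioning event gives 134/17.
E[Z^2 | W ∈ {2, 3}] = (134/17) / (14/17) = 67/7.

67/7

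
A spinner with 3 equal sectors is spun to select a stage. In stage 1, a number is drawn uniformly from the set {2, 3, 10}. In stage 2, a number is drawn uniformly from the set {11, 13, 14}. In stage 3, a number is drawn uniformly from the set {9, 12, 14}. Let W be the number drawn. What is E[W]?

88/9

E[W | stage 1] = (2+3+10)/3 = 5.
E[W | stage 2] = (11+13+14)/3 = 38/3.
E[W | stage 3] = (9+12+14)/3 = 35/3.
E[W] = (1/3)·(5) + (1/3)·(38/3) + (1/3)·(35/3) = 88/9.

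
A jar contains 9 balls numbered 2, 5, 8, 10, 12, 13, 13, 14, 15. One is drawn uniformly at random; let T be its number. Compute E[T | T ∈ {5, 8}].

13/2

P(T ∈ {5, 8}) = 2/9.
Σ over the event: 5·1/9 + 8·1/9 = 13/9.
E[T | T ∈ {5, 8}] = (13/9) / (2/9) = 13/2.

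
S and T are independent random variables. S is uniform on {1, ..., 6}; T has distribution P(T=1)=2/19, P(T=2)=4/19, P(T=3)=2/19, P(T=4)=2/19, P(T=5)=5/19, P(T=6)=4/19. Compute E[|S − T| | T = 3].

3/2

P(T = 3) = 2/19.
Summing |S−T|·P(x,y) over outcomes with T = 3 gives 3/19.
E[|S − T| | T = 3] = (3/19) / (2/19) = 3/2.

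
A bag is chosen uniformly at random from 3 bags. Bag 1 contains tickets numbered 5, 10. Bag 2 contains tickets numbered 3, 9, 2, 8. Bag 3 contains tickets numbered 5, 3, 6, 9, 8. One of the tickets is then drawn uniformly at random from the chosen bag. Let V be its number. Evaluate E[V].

E[V | bag 1] = (5+10)/2 = 15/2.
E[V | bag 2] = (3+9+2+8)/4 = 11/2.
E[V | bag 3] = (5+3+6+9+8)/5 = 31/5.
E[V] = (1/3)·(15/2) + (1/3)·(11/2) + (1/3)·(31/5) = 32/5.

32/5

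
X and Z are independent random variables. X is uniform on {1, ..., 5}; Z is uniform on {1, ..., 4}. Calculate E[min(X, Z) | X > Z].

P(X > Z) = 1/2.
Summing min(X,Z)·P(x,y) over outcomes with X > Z gives 1.
E[min(X, Z) | X > Z] = (1) / (1/2) = 2.

2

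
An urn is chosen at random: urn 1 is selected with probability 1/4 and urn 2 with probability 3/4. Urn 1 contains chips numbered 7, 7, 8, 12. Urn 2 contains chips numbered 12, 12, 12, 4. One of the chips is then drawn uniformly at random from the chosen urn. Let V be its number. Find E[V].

E[V | urn 1] = (7+7+8+12)/4 = 17/2.
E[V | urn 2] = (12+12+12+4)/4 = 10.
E[V] = (1/4)·(17/2) + (3/4)·(10) = 77/8.

77/8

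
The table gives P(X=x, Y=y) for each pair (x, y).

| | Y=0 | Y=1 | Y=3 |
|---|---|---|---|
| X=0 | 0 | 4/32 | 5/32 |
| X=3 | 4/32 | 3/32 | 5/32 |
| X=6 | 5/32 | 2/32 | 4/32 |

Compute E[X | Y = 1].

7/3

P(Y = 1) = 9/32.
Σ X·P over the event = 0·(4/32) + 3·(3/32) + 6·(2/32) = 21/32.
E[X | Y = 1] = (21/32) / (9/32) = 7/3.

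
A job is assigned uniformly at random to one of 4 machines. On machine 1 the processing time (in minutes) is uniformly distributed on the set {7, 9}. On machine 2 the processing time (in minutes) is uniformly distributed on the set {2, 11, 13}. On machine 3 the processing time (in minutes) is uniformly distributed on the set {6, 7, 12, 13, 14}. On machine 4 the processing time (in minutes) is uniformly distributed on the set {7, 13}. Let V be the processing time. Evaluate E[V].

E[V | machine 1] = (7+9)/2 = 8.
E[V | machine 2] = (2+11+13)/3 = 26/3.
E[V | machine 3] = (6+7+12+13+14)/5 = 52/5.
E[V | machine 4] = (7+13)/2 = 10.
E[V] = (1/4)·(8) + (1/4)·(26/3) + (1/4)·(52/5) + (1/4)·(10) = 139/15.

139/15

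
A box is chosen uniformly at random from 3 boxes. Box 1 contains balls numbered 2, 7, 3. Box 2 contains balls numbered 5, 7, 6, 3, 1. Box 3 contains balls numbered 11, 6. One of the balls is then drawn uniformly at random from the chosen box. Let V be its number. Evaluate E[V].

E[V | box 1] = (2+7+3)/3 = 4.
E[V | box 2] = (5+7+6+3+1)/5 = 22/5.
E[V | box 3] = (11+6)/2 = 17/2.
By the law of total expectation,
E[V] = (1/3)·(4) + (1/3)·(22/5) + (1/3)·(17/2) = 169/30.

169/30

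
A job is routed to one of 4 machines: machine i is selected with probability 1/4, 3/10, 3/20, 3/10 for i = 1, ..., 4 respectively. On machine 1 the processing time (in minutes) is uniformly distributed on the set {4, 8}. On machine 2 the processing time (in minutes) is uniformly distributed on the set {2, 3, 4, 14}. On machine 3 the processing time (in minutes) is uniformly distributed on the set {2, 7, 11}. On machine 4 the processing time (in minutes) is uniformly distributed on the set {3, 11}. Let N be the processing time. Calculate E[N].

253/40

E[N | machine 1] = (4+8)/2 = 6.
E[N | machine 2] = (2+3+4+14)/4 = 23/4.
E[N | machine 3] = (2+7+11)/3 = 20/3.
E[N | machine 4] = (3+11)/2 = 7.
By the law of total expectation,
E[N] = (1/4)·(6) + (3/10)·(23/4) + (3/20)·(20/3) + (3/10)·(7) = 253/40.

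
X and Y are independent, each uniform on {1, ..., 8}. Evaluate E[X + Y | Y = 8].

Outcomes with Y = 8: (1,8), (2,8), (3,8), (4,8), (5,8), (6,8), (7,8), (8,8), each with probability 1/64.
E[X + Y | Y = 8] = (9 + 10 + 11 + 12 + 13 + 14 + 15 + 16) / 8 = 25/2.

25/2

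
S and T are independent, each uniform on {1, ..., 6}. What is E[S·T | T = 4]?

14

P(T = 4) = 1/6.
Summing ST·P(x,y) over outcomes with T = 4 gives 7/3.
E[S·T | T = 4] = (7/3) / (1/6) = 14.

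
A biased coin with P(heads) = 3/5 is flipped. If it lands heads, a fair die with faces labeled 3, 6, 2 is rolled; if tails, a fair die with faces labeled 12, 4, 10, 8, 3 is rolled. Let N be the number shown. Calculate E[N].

129/25

E[N | heads] = (3+6+2)/3 = 11/3.
E[N | tails] = (12+4+10+8+3)/5 = 37/5.
By the law of total expectation,
E[N] = (3/5)·(11/3) + (2/5)·(37/5) = 129/25.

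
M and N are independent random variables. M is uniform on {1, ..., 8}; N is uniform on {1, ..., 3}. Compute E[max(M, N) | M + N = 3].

2

P(M + N = 3) = 1/12.
Summing max(M,N)·P(x,y) over outcomes with M + N = 3 gives 1/6.
E[max(M, N) | M + N = 3] = (1/6) / (1/12) = 2.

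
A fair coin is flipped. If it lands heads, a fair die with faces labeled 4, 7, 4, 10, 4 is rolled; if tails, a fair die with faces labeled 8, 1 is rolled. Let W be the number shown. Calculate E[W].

103/20

E[W | heads] = (4+7+4+10+4)/5 = 29/5.
E[W | tails] = (8+1)/2 = 9/2.
By the law of total expectation,
E[W] = (1/2)·(29/5) + (1/2)·(9/2) = 103/20.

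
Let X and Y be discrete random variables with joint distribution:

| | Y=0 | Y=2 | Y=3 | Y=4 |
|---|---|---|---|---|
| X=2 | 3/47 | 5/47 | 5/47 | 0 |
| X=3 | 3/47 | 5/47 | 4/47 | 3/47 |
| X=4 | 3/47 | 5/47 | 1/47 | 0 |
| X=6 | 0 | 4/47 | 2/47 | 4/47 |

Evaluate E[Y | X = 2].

P(X = 2) = 13/47.
Σ Y·P over the event = 0·(3/47) + 2·(5/47) + 3·(5/47) = 25/47.
E[Y | X = 2] = (25/47) / (13/47) = 25/13.

25/13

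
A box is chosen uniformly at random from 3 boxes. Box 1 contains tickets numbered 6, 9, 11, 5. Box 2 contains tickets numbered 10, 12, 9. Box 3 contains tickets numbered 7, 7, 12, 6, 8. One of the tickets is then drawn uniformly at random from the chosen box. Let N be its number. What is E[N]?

E[N | box 1] = (6+9+11+5)/4 = 31/4.
E[N | box 2] = (10+12+9)/3 = 31/3.
E[N | box 3] = (7+7+12+6+8)/5 = 8.
By the law of total expectation,
E[N] = (1/3)·(31/4) + (1/3)·(31/3) + (1/3)·(8) = 313/36.

313/36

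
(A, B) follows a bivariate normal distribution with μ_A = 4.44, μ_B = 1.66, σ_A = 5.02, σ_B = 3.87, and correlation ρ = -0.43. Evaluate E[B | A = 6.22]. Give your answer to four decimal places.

1.0699

E[B | A=x] = μ_B + ρ(σ_B/σ_A)(x − μ_A) for jointly normal variables.
E[B | A=6.22] = 1.66 + (-0.43)·(3.87/5.02)·(6.22 − (4.44)) = 1.66 + (-0.33149)·(1.78) = 1.0699.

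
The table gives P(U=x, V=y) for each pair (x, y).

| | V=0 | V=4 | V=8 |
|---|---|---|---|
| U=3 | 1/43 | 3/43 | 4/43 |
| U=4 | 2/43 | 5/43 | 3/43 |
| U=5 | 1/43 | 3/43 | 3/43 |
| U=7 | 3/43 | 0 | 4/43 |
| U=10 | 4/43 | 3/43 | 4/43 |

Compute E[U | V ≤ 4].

151/25

P(V ≤ 4) = 25/43.
Summing U·P(U=x,V=y) over the conditioning event gives 151/43.
E[U | V ≤ 4] = (151/43) / (25/43) = 151/25.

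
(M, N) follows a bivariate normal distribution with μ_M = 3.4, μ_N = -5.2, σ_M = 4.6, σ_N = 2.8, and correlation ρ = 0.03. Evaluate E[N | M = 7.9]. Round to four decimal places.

-5.1178

E[N | M=x] = μ_N + ρ(σ_N/σ_M)(x − μ_M) for jointly normal variables.
E[N | M=7.9] = -5.2 + (0.03)·(2.8/4.6)·(7.9 − (3.4)) = -5.2 + (0.018261)·(4.5) = -5.1178.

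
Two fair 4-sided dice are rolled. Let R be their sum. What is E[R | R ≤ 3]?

P(R ≤ 3) = 3/16.
Σ over the event: 2·1/16 + 3·1/8 = 1/2.
E[R | R ≤ 3] = (1/2) / (3/16) = 8/3.

8/3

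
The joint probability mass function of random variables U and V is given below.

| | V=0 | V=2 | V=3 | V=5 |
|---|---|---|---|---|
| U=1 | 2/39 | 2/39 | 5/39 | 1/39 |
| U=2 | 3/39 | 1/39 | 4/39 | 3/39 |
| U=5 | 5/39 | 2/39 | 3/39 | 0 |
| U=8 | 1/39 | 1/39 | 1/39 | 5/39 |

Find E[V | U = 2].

29/11

P(U = 2) = 11/39.
Σ V·P over the event = 0·(3/39) + 2·(1/39) + 3·(4/39) + 5·(3/39) = 29/39.
E[V | U = 2] = (29/39) / (11/39) = 29/11.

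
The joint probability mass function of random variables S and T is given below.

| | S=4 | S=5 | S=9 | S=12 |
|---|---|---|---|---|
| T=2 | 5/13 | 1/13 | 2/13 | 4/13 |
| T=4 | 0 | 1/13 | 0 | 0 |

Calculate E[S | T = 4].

5

P(T = 4) = 1/13.
Summing S·P(S=x,T=y) over the conditioning event gives 5/13.
E[S | T = 4] = (5/13) / (1/13) = 5.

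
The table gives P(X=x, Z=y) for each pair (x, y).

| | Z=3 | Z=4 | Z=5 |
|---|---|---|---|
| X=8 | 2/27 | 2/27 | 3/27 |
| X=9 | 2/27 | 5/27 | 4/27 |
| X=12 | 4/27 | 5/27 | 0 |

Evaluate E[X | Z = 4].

121/12

P(Z = 4) = 4/9.
Σ X·P over the event = 8·(2/27) + 9·(5/27) + 12·(5/27) = 121/27.
E[X | Z = 4] = (121/27) / (4/9) = 121/12.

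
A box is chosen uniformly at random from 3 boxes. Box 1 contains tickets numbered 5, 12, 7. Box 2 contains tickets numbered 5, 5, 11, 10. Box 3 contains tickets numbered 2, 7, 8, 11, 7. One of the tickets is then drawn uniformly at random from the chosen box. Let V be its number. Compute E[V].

E[V | box 1] = (5+12+7)/3 = 8.
E[V | box 2] = (5+5+11+10)/4 = 31/4.
E[V | box 3] = (2+7+8+11+7)/5 = 7.
E[V] = (1/3)·(8) + (1/3)·(31/4) + (1/3)·(7) = 91/12.

91/12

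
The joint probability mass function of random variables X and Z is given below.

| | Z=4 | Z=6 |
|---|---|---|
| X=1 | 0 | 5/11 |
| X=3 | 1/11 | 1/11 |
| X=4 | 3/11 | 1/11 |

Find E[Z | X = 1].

6

P(X = 1) = 5/11.
Σ Z·P over the event = 6·(5/11) = 30/11.
E[Z | X = 1] = (30/11) / (5/11) = 6.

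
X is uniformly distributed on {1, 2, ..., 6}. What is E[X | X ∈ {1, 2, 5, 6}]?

7/2

P(X ∈ {1, 2, 5, 6}) = 2/3.
Σ over the event: 1·1/6 + 2·1/6 + 5·1/6 + 6·1/6 = 7/3.
E[X | X ∈ {1, 2, 5, 6}] = (7/3) / (2/3) = 7/2.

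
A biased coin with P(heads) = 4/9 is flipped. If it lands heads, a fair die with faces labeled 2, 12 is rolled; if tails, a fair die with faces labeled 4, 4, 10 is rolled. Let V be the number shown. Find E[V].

58/9

E[V | heads] = (2+12)/2 = 7.
E[V | tails] = (4+4+10)/3 = 6.
By the law of total expectation,
E[V] = (4/9)·(7) + (5/9)·(6) = 58/9.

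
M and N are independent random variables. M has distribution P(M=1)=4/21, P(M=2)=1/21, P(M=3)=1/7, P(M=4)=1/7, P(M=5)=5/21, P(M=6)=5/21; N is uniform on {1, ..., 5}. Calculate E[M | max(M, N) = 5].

38/9

P(max(M, N) = 5) = 12/35.
Summing M·P(x,y) over outcomes with max(M, N) = 5 gives 152/105.
E[M | max(M, N) = 5] = (152/105) / (12/35) = 38/9.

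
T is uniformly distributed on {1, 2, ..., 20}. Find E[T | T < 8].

Given T < 8, T is equally likely to be any of {1, 2, 3, 4, 5, 6, 7}.
E[T | T < 8] = (1 + 2 + 3 + 4 + 5 + 6 + 7) / 7 = 4.

4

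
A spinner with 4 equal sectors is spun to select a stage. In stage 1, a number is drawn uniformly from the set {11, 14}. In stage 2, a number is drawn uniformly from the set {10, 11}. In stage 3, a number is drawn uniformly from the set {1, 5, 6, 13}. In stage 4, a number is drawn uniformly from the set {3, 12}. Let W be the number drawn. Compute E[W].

147/16

E[W | stage 1] = (11+14)/2 = 25/2.
E[W | stage 2] = (10+11)/2 = 21/2.
E[W | stage 3] = (1+5+6+13)/4 = 25/4.
E[W | stage 4] = (3+12)/2 = 15/2.
By the law of total expectation,
E[W] = (1/4)·(25/2) + (1/4)·(21/2) + (1/4)·(25/4) + (1/4)·(15/2) = 147/16.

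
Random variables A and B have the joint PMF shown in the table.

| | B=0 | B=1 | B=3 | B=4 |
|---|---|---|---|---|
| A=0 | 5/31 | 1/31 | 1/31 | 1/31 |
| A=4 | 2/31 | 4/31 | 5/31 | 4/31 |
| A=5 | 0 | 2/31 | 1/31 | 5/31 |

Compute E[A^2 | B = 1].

114/7

P(B = 1) = 7/31.
Σ A^2·P over the event = 0·(1/31) + 16·(4/31) + 25·(2/31) = 114/31.
E[A^2 | B = 1] = (114/31) / (7/31) = 114/7.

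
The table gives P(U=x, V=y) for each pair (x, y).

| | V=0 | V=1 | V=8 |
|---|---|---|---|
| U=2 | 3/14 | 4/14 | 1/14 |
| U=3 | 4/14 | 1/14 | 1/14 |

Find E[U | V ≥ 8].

P(V ≥ 8) = 1/7.
Σ U·P over the event = 2·(1/14) + 3·(1/14) = 5/14.
E[U | V ≥ 8] = (5/14) / (1/7) = 5/2.

5/2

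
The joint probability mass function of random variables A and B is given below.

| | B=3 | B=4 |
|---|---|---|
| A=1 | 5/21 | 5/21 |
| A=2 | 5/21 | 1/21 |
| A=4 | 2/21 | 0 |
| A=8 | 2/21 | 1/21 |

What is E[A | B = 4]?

P(B = 4) = 1/3.
Summing A·P(A=x,B=y) over the conditioning event gives 5/7.
E[A | B = 4] = (5/7) / (1/3) = 15/7.

15/7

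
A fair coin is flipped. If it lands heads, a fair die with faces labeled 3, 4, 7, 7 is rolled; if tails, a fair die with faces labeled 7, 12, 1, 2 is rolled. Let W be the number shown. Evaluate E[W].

E[W | heads] = (3+4+7+7)/4 = 21/4.
E[W | tails] = (7+12+1+2)/4 = 11/2.
E[W] = (1/2)·(21/4) + (1/2)·(11/2) = 43/8.

43/8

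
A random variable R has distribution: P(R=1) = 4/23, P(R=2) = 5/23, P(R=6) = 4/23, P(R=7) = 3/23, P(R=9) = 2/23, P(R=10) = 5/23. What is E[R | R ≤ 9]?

77/18

P(R ≤ 9) = 18/23.
Σ over the event: 1·4/23 + 2·5/23 + 6·4/23 + 7·3/23 + 9·2/23 = 77/23.
E[R | R ≤ 9] = (77/23) / (18/23) = 77/18.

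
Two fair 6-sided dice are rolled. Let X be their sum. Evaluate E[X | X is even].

P(X is even) = 1/2.
Σ over the event: 2·1/36 + 4·1/12 + 6·5/36 + 8·5/36 + 10·1/12 + 12·1/36 = 7/2.
E[X | X is even] = (7/2) / (1/2) = 7.

7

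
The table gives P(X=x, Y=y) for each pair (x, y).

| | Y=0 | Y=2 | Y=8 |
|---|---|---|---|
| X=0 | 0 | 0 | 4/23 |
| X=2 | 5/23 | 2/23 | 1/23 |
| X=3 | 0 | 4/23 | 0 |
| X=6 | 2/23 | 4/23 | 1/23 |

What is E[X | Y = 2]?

4

P(Y = 2) = 10/23.
Σ X·P over the event = 2·(2/23) + 3·(4/23) + 6·(4/23) = 40/23.
E[X | Y = 2] = (40/23) / (10/23) = 4.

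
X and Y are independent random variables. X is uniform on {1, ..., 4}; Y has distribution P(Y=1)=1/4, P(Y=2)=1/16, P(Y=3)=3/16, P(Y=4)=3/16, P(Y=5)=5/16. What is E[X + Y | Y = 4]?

P(Y = 4) = 3/16.
Summing (X+Y)·P(x,y) over outcomes with Y = 4 gives 39/32.
E[X + Y | Y = 4] = (39/32) / (3/16) = 13/2.

13/2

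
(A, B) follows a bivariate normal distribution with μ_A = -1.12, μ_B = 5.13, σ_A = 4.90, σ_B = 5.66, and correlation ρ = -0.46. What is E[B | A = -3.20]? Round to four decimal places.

6.2352

The regression of B on A has slope ρ·σ_B/σ_A and passes through (μ_A, μ_B).
E[B | A=-3.20] = 5.13 + (-0.46)·(5.66/4.90)·(-3.20 − (-1.12)) = 5.13 + (-0.53135)·(-2.08) = 6.2352.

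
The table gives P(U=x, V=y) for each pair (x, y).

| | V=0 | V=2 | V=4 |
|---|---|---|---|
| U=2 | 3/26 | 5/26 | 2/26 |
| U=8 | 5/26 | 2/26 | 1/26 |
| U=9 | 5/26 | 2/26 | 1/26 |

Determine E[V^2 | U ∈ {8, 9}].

P(U ∈ {8, 9}) = 8/13.
Σ V^2·P over the event = 0·(5/26) + 4·(2/26) + 16·(1/26) + 0·(5/26) + 4·(2/26) + 16·(1/26) = 24/13.
E[V^2 | U ∈ {8, 9}] = (24/13) / (8/13) = 3.

3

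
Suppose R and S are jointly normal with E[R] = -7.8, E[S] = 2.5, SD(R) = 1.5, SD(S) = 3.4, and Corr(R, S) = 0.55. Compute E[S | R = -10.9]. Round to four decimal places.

E[S | R=x] = μ_S + ρ(σ_S/σ_R)(x − μ_R) for jointly normal variables.
E[S | R=-10.9] = 2.5 + (0.55)·(3.4/1.5)·(-10.9 − (-7.8)) = 2.5 + (1.24667)·(-3.1) = -1.3647.

-1.3647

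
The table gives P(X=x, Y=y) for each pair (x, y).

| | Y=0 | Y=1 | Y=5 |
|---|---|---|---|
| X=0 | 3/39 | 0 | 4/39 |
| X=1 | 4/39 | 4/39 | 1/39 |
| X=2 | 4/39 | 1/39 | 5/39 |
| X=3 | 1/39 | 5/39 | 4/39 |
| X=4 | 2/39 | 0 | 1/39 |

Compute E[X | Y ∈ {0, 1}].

P(Y ∈ {0, 1}) = 8/13.
Σ X·P over the event = 0·(3/39) + 1·(4/39) + 1·(4/39) + 2·(4/39) + 2·(1/39) + 3·(1/39) + 3·(5/39) + 4·(2/39) = 44/39.
E[X | Y ∈ {0, 1}] = (44/39) / (8/13) = 11/6.

11/6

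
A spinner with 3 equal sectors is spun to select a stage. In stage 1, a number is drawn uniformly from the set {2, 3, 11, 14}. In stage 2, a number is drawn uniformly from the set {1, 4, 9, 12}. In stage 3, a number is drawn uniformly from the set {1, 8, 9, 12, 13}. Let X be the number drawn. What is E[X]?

E[X | stage 1] = (2+3+11+14)/4 = 15/2.
E[X | stage 2] = (1+4+9+12)/4 = 13/2.
E[X | stage 3] = (1+8+9+12+13)/5 = 43/5.
E[X] = (1/3)·(15/2) + (1/3)·(13/2) + (1/3)·(43/5) = 113/15.

113/15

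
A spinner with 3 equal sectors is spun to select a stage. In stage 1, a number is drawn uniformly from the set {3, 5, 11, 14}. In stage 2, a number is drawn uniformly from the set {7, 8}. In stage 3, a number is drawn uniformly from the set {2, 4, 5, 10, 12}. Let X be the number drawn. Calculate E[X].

E[X | stage 1] = (3+5+11+14)/4 = 33/4.
E[X | stage 2] = (7+8)/2 = 15/2.
E[X | stage 3] = (2+4+5+10+12)/5 = 33/5.
By the law of total expectation,
E[X] = (1/3)·(33/4) + (1/3)·(15/2) + (1/3)·(33/5) = 149/20.

149/20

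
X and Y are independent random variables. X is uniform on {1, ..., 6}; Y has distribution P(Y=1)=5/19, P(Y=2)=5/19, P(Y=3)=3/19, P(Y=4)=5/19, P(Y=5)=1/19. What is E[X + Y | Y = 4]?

P(Y = 4) = 5/19.
Summing (X+Y)·P(x,y) over outcomes with Y = 4 gives 75/38.
E[X + Y | Y = 4] = (75/38) / (5/19) = 15/2.

15/2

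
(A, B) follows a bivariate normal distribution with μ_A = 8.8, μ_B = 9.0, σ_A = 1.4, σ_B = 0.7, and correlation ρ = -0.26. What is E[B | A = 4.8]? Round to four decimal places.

9.5200

E[B | A=x] = μ_B + ρ(σ_B/σ_A)(x − μ_A) for jointly normal variables.
E[B | A=4.8] = 9.0 + (-0.26)·(0.7/1.4)·(4.8 − (8.8)) = 9.0 + (-0.13)·(-4) = 9.5200.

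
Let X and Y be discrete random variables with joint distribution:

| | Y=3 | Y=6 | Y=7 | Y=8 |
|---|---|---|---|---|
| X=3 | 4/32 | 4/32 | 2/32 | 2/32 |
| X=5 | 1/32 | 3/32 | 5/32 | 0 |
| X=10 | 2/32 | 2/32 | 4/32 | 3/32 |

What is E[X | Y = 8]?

P(Y = 8) = 5/32.
Σ X·P over the event = 3·(2/32) + 10·(3/32) = 9/8.
E[X | Y = 8] = (9/8) / (5/32) = 36/5.

36/5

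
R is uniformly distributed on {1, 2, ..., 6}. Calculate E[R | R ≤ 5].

3

Given R ≤ 5, R is equally likely to be any of {1, 2, 3, 4, 5}.
E[R | R ≤ 5] = (1 + 2 + 3 + 4 + 5) / 5 = 3.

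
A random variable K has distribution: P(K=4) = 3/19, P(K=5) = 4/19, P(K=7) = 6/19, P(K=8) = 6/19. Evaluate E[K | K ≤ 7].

P(K ≤ 7) = 13/19.
Σ over the event: 4·3/19 + 5·4/19 + 7·6/19 = 74/19.
E[K | K ≤ 7] = (74/19) / (13/19) = 74/13.

74/13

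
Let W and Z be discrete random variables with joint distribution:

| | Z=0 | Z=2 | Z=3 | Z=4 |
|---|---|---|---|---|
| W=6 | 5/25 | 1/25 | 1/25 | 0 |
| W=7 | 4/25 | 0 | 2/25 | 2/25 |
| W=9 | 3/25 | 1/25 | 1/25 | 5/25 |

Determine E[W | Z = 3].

29/4

P(Z = 3) = 4/25.
Σ W·P over the event = 6·(1/25) + 7·(2/25) + 9·(1/25) = 29/25.
E[W | Z = 3] = (29/25) / (4/25) = 29/4.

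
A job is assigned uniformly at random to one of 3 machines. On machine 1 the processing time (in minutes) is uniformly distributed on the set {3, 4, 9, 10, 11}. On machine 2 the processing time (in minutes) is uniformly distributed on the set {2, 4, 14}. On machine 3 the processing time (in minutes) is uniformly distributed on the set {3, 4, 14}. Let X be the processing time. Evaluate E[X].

E[X | machine 1] = (3+4+9+10+11)/5 = 37/5.
E[X | machine 2] = (2+4+14)/3 = 20/3.
E[X | machine 3] = (3+4+14)/3 = 7.
E[X] = (1/3)·(37/5) + (1/3)·(20/3) + (1/3)·(7) = 316/45.

316/45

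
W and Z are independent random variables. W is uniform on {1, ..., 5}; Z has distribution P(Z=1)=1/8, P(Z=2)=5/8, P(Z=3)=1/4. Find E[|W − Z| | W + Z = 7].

P(W + Z = 7) = 7/40.
Summing |W−Z|·P(x,y) over outcomes with W + Z = 7 gives 17/40.
E[|W − Z| | W + Z = 7] = (17/40) / (7/40) = 17/7.

17/7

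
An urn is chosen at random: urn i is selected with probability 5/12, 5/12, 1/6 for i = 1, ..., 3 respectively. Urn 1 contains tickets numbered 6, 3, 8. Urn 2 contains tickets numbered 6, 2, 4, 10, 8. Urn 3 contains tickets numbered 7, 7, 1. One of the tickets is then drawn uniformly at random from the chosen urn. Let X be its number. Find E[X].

E[X | urn 1] = (6+3+8)/3 = 17/3.
E[X | urn 2] = (6+2+4+10+8)/5 = 6.
E[X | urn 3] = (7+7+1)/3 = 5.
E[X] = (5/12)·(17/3) + (5/12)·(6) + (1/6)·(5) = 205/36.

205/36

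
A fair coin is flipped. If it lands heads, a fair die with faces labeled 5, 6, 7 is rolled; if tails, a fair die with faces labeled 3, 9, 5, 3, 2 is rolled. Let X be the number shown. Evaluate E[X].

E[X | heads] = (5+6+7)/3 = 6.
E[X | tails] = (3+9+5+3+2)/5 = 22/5.
E[X] = (1/2)·(6) + (1/2)·(22/5) = 26/5.

26/5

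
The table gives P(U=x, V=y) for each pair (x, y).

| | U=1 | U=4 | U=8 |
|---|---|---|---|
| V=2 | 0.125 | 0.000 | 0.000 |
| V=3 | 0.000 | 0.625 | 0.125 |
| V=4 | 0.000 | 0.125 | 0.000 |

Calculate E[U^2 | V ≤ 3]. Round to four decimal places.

20.7143

P(V ≤ 3) = 0.875.
Σ U^2·P over the event = 1·(0.125) + 16·(0.625) + 64·(0.125) = 18.125.
E[U^2 | V ≤ 3] = (18.125) / (0.875) = 20.7143.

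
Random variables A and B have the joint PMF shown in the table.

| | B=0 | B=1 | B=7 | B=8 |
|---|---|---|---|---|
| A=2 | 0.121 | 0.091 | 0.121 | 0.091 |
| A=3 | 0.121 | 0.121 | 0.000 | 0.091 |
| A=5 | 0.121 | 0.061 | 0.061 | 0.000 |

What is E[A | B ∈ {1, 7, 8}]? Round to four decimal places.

2.9074

P(B ∈ {1, 7, 8}) = 0.637.
Σ A·P over the event = 2·(0.091) + 2·(0.121) + 2·(0.091) + 3·(0.121) + 3·(0.091) + 5·(0.061) + 5·(0.061) = 1.852.
E[A | B ∈ {1, 7, 8}] = (1.852) / (0.637) = 2.9074.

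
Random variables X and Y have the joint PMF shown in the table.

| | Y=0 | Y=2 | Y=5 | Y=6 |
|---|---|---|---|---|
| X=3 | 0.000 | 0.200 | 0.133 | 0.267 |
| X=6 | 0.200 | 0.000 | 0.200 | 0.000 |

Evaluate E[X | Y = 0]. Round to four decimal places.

6.0000

P(Y = 0) = 0.200.
Σ X·P over the event = 6·(0.200) = 1.200.
E[X | Y = 0] = (1.200) / (0.200) = 6.0000.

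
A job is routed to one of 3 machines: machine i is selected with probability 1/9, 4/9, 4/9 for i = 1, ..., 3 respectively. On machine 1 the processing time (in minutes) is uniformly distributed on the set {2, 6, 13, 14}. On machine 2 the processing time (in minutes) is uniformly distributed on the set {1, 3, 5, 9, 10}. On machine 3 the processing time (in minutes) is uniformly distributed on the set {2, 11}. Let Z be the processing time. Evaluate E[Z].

127/20

E[Z | machine 1] = (2+6+13+14)/4 = 35/4.
E[Z | machine 2] = (1+3+5+9+10)/5 = 28/5.
E[Z | machine 3] = (2+11)/2 = 13/2.
By the law of total expectation,
E[Z] = (1/9)·(35/4) + (4/9)·(28/5) + (4/9)·(13/2) = 127/20.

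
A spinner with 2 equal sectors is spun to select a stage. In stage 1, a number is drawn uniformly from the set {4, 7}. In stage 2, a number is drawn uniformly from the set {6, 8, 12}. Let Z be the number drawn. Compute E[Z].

85/12

E[Z | stage 1] = (4+7)/2 = 11/2.
E[Z | stage 2] = (6+8+12)/3 = 26/3.
E[Z] = (1/2)·(11/2) + (1/2)·(26/3) = 85/12.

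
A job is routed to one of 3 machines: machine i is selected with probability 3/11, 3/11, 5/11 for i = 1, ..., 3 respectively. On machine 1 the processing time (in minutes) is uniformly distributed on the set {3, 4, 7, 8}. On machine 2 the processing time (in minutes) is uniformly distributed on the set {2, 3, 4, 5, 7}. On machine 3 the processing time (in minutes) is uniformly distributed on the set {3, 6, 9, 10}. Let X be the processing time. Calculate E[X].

E[X | machine 1] = (3+4+7+8)/4 = 11/2.
E[X | machine 2] = (2+3+4+5+7)/5 = 21/5.
E[X | machine 3] = (3+6+9+10)/4 = 7.
E[X] = (3/11)·(11/2) + (3/11)·(21/5) + (5/11)·(7) = 641/110.

641/110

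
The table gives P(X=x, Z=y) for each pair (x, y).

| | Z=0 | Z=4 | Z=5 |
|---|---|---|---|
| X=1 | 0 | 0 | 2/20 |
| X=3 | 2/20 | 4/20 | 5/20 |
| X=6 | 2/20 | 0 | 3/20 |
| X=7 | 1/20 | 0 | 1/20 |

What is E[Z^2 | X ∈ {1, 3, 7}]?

P(X ∈ {1, 3, 7}) = 3/4.
Σ Z^2·P over the event = 25·(2/20) + 0·(2/20) + 16·(4/20) + 25·(5/20) + 0·(1/20) + 25·(1/20) = 66/5.
E[Z^2 | X ∈ {1, 3, 7}] = (66/5) / (3/4) = 88/5.

88/5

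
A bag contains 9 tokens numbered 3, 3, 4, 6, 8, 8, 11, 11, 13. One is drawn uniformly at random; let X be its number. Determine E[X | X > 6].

51/5

P(X > 6) = 5/9.
Σ over the event: 8·2/9 + 11·2/9 + 13·1/9 = 17/3.
E[X | X > 6] = (17/3) / (5/9) = 51/5.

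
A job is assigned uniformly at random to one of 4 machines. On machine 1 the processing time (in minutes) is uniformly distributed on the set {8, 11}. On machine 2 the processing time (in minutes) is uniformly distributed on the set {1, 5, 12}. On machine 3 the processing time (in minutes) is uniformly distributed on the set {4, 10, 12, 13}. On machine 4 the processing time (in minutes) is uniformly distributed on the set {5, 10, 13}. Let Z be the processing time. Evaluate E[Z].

415/48

E[Z | machine 1] = (8+11)/2 = 19/2.
E[Z | machine 2] = (1+5+12)/3 = 6.
E[Z | machine 3] = (4+10+12+13)/4 = 39/4.
E[Z | machine 4] = (5+10+13)/3 = 28/3.
By the law of total expectation,
E[Z] = (1/4)·(19/2) + (1/4)·(6) + (1/4)·(39/4) + (1/4)·(28/3) = 415/48.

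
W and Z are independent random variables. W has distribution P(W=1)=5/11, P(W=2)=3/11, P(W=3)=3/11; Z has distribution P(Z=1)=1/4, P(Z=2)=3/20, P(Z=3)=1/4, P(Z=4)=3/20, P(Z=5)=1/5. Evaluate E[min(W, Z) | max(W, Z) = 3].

P(max(W, Z) = 3) = 79/220.
Summing min(W,Z)·P(x,y) over outcomes with max(W, Z) = 3 gives 133/220.
E[min(W, Z) | max(W, Z) = 3] = (133/220) / (79/220) = 133/79.

133/79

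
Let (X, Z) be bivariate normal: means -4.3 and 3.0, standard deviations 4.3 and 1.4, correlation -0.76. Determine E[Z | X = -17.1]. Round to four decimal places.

6.1673

For a bivariate normal, E[Z | X=x] = μ_Z + ρ·(σ_Z/σ_X)·(x − μ_X).
E[Z | X=-17.1] = 3.0 + (-0.76)·(1.4/4.3)·(-17.1 − (-4.3)) = 3.0 + (-0.247442)·(-12.8) = 6.1673.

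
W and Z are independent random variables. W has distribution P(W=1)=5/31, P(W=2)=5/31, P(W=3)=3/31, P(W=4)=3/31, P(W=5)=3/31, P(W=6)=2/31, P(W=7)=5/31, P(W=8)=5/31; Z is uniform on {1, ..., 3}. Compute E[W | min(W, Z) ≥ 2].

133/26

P(min(W, Z) ≥ 2) = 52/93.
Summing W·P(x,y) over outcomes with min(W, Z) ≥ 2 gives 266/93.
E[W | min(W, Z) ≥ 2] = (266/93) / (52/93) = 133/26.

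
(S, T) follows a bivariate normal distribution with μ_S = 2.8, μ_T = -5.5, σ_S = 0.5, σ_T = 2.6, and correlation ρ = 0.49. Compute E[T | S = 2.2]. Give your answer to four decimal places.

For a bivariate normal, E[T | S=x] = μ_T + ρ·(σ_T/σ_S)·(x − μ_S).
E[T | S=2.2] = -5.5 + (0.49)·(2.6/0.5)·(2.2 − (2.8)) = -5.5 + (2.548)·(-0.6) = -7.0288.

-7.0288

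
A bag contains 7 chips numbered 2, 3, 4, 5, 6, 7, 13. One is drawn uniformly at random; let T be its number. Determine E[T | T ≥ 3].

19/3

P(T ≥ 3) = 6/7.
Σ over the event: 3·1/7 + 4·1/7 + 5·1/7 + 6·1/7 + 7·1/7 + 13·1/7 = 38/7.
E[T | T ≥ 3] = (38/7) / (6/7) = 19/3.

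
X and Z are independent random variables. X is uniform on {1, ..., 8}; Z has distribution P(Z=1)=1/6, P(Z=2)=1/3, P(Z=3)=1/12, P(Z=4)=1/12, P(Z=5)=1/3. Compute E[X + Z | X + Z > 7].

P(X + Z > 7) = 49/96.
Summing (X+Z)·P(x,y) over outcomes with X + Z > 7 gives 241/48.
E[X + Z | X + Z > 7] = (241/48) / (49/96) = 482/49.

482/49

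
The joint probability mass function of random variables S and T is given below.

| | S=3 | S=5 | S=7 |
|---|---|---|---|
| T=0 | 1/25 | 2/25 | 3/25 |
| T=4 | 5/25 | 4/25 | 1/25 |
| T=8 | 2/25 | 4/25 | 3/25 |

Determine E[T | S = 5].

P(S = 5) = 2/5.
Σ T·P over the event = 0·(2/25) + 4·(4/25) + 8·(4/25) = 48/25.
E[T | S = 5] = (48/25) / (2/5) = 24/5.

24/5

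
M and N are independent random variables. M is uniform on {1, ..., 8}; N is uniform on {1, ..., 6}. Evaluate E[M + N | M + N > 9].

34/3

P(M + N > 9) = 5/16.
Summing (M+N)·P(x,y) over outcomes with M + N > 9 gives 85/24.
E[M + N | M + N > 9] = (85/24) / (5/16) = 34/3.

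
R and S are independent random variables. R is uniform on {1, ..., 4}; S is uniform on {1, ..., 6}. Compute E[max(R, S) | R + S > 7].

Outcomes with R + S > 7: (2,6), (3,5), (3,6), (4,4), (4,5), (4,6), each with probability 1/24.
E[max(R, S) | R + S > 7] = (6 + 5 + 6 + 4 + 5 + 6) / 6 = 16/3.

16/3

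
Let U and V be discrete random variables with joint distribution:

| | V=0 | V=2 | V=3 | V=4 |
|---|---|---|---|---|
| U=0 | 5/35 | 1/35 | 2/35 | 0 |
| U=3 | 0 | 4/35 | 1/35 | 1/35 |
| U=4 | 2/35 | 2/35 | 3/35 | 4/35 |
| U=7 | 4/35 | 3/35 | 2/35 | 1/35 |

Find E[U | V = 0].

P(V = 0) = 11/35.
Σ U·P over the event = 0·(5/35) + 4·(2/35) + 7·(4/35) = 36/35.
E[U | V = 0] = (36/35) / (11/35) = 36/11.

36/11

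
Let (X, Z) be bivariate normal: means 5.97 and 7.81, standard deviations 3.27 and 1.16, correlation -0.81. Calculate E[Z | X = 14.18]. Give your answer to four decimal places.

5.4509

E[Z | X=x] = μ_Z + ρ(σ_Z/σ_X)(x − μ_X) for jointly normal variables.
E[Z | X=14.18] = 7.81 + (-0.81)·(1.16/3.27)·(14.18 − (5.97)) = 7.81 + (-0.28734)·(8.21) = 5.4509.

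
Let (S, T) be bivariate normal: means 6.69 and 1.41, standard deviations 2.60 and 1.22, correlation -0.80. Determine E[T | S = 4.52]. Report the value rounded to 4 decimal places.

2.2246

The regression of T on S has slope ρ·σ_T/σ_S and passes through (μ_S, μ_T).
E[T | S=4.52] = 1.41 + (-0.80)·(1.22/2.60)·(4.52 − (6.69)) = 1.41 + (-0.37538)·(-2.17) = 2.2246.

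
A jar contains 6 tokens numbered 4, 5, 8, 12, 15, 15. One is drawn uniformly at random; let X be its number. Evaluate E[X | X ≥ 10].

P(X ≥ 10) = 1/2.
Σ over the event: 12·1/6 + 15·1/3 = 7.
E[X | X ≥ 10] = (7) / (1/2) = 14.

14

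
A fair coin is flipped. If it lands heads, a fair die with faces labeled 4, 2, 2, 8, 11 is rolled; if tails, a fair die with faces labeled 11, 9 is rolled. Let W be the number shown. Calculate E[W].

77/10

E[W | heads] = (4+2+2+8+11)/5 = 27/5.
E[W | tails] = (11+9)/2 = 10.
E[W] = (1/2)·(27/5) + (1/2)·(10) = 77/10.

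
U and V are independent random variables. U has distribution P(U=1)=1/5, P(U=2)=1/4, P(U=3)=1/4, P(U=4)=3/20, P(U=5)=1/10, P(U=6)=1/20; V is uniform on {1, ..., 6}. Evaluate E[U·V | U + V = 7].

49/5

P(U + V = 7) = 1/6.
Summing UV·P(x,y) over outcomes with U + V = 7 gives 49/30.
E[U·V | U + V = 7] = (49/30) / (1/6) = 49/5.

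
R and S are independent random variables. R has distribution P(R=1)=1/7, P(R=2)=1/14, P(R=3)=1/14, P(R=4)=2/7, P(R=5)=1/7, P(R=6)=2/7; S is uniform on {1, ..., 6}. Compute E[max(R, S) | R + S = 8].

61/12

P(R + S = 8) = 1/7.
Summing max(R,S)·P(x,y) over outcomes with R + S = 8 gives 61/84.
E[max(R, S) | R + S = 8] = (61/84) / (1/7) = 61/12.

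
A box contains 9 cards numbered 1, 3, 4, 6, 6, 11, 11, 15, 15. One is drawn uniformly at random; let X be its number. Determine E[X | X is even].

16/3

P(X is even) = 1/3.
Σ over the event: 4·1/9 + 6·2/9 = 16/9.
E[X | X is even] = (16/9) / (1/3) = 16/3.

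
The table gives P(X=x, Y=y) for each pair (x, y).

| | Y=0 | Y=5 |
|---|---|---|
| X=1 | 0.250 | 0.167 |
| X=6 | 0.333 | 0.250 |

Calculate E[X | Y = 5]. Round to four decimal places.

3.9976

P(Y = 5) = 0.417.
Summing X·P(X=x,Y=y) over the conditioning event gives 1.667.
E[X | Y = 5] = (1.667) / (0.417) = 3.9976.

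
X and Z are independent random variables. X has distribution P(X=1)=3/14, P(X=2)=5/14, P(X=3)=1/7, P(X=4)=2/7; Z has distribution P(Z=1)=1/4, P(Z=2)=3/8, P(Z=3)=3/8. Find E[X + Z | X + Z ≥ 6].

P(X + Z ≥ 6) = 15/56.
Summing (X+Z)·P(x,y) over outcomes with X + Z ≥ 6 gives 12/7.
E[X + Z | X + Z ≥ 6] = (12/7) / (15/56) = 32/5.

32/5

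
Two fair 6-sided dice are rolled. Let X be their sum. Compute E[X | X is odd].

7

P(X is odd) = 1/2.
Σ over the event: 3·1/18 + 5·1/9 + 7·1/6 + 9·1/9 + 11·1/18 = 7/2.
E[X | X is odd] = (7/2) / (1/2) = 7.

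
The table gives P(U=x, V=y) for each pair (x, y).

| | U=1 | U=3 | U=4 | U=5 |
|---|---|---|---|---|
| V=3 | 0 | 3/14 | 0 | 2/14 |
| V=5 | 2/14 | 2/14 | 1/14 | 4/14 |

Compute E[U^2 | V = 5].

P(V = 5) = 9/14.
Σ U^2·P over the event = 1·(2/14) + 9·(2/14) + 16·(1/14) + 25·(4/14) = 68/7.
E[U^2 | V = 5] = (68/7) / (9/14) = 136/9.

136/9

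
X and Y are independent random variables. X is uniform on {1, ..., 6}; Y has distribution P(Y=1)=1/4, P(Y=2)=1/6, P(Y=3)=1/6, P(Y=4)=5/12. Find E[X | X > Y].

181/39

P(X > Y) = 13/24.
Summing X·P(x,y) over outcomes with X > Y gives 181/72.
E[X | X > Y] = (181/72) / (13/24) = 181/39.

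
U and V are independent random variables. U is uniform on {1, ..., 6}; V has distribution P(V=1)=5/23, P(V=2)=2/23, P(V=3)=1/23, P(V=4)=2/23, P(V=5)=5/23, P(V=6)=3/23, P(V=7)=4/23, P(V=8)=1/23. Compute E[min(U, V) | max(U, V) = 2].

P(max(U, V) = 2) = 3/46.
Summing min(U,V)·P(x,y) over outcomes with max(U, V) = 2 gives 11/138.
E[min(U, V) | max(U, V) = 2] = (11/138) / (3/46) = 11/9.

11/9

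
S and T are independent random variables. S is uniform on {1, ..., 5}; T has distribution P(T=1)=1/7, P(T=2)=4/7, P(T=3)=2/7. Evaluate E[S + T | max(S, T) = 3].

54/11

P(max(S, T) = 3) = 11/35.
Summing (S+T)·P(x,y) over outcomes with max(S, T) = 3 gives 54/35.
E[S + T | max(S, T) = 3] = (54/35) / (11/35) = 54/11.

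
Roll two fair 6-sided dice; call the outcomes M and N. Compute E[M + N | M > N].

7

P(M > N) = 5/12.
Summing (M+N)·P(x,y) over outcomes with M > N gives 35/12.
E[M + N | M > N] = (35/12) / (5/12) = 7.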